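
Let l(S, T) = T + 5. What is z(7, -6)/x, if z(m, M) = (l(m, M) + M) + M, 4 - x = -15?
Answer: -13/19 ≈ -0.68421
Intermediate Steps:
x = 19 (x = 4 - 1*(-15) = 4 + 15 = 19)
l(S, T) = 5 + T
z(m, M) = 5 + 3*M (z(m, M) = ((5 + M) + M) + M = (5 + 2*M) + M = 5 + 3*M)
z(7, -6)/x = (5 + 3*(-6))/19 = (5 - 18)*(1/19) = -13*1/19 = -13/19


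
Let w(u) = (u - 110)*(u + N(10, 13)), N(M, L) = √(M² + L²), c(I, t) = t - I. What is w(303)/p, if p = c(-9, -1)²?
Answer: 58479/64 + 193*√269/64 ≈ 963.19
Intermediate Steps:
N(M, L) = √(L² + M²)
w(u) = (-110 + u)*(u + √269) (w(u) = (u - 110)*(u + √(13² + 10²)) = (-110 + u)*(u + √(169 + 100)) = (-110 + u)*(u + √269))
p = 64 (p = (-1 - 1*(-9))² = (-1 + 9)² = 8² = 64)
w(303)/p = (303² - 110*303 - 110*√269 + 303*√269)/64 = (91809 - 33330 - 110*√269 + 303*√269)*(1/64) = (58479 + 193*√269)*(1/64) = 58479/64 + 193*√269/64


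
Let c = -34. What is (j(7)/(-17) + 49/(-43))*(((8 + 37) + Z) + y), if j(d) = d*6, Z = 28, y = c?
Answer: -102921/731 ≈ -140.79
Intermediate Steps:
y = -34
j(d) = 6*d
(j(7)/(-17) + 49/(-43))*(((8 + 37) + Z) + y) = ((6*7)/(-17) + 49/(-43))*(((8 + 37) + 28) - 34) = (42*(-1/17) + 49*(-1/43))*((45 + 28) - 34) = (-42/17 - 49/43)*(73 - 34) = -2639/731*39 = -102921/731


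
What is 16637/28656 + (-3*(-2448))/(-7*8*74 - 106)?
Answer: -4110071/3582000 ≈ -1.1474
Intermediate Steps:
16637/28656 + (-3*(-2448))/(-7*8*74 - 106) = 16637*(1/28656) + 7344/(-56*74 - 106) = 16637/28656 + 7344/(-4144 - 106) = 16637/28656 + 7344/(-4250) = 16637/28656 + 7344*(-1/4250) = 16637/28656 - 216/125 = -4110071/3582000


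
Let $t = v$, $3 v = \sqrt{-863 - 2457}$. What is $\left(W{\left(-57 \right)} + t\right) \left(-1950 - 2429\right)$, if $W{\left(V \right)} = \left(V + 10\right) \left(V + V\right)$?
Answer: $-23462682 - \frac{8758 i \sqrt{830}}{3} \approx -2.3463 \cdot 10^{7} - 84105.0 i$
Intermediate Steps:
$W{\left(V \right)} = 2 V \left(10 + V\right)$ ($W{\left(V \right)} = \left(10 + V\right) 2 V = 2 V \left(10 + V\right)$)
$v = \frac{2 i \sqrt{830}}{3}$ ($v = \frac{\sqrt{-863 - 2457}}{3} = \frac{\sqrt{-3320}}{3} = \frac{2 i \sqrt{830}}{3} \approx 19.206 i$)
$t = \frac{2 i \sqrt{830}}{3} \approx 19.206 i$
$\left(W{\left(-57 \right)} + t\right) \left(-1950 - 2429\right) = \left(2 \left(-57\right) \left(10 - 57\right) + \frac{2 i \sqrt{830}}{3}\right) \left(-1950 - 2429\right) = \left(2 \left(-57\right) \left(-47\right) + \frac{2 i \sqrt{830}}{3}\right) \left(-4379\right) = \left(5358 + \frac{2 i \sqrt{830}}{3}\right) \left(-4379\right) = -23462682 - \frac{8758 i \sqrt{830}}{3}$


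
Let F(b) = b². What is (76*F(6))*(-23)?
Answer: -62928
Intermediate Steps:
(76*F(6))*(-23) = (76*6²)*(-23) = (76*36)*(-23) = 2736*(-23) = -62928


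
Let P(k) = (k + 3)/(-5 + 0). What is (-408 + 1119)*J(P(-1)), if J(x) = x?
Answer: -1422/5 ≈ -284.40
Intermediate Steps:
P(k) = -3/5 - k/5 (P(k) = (3 + k)/(-5) = (3 + k)*(-1/5) = -3/5 - k/5)
(-408 + 1119)*J(P(-1)) = (-408 + 1119)*(-3/5 - 1/5*(-1)) = 711*(-3/5 + 1/5) = 711*(-2/5) = -1422/5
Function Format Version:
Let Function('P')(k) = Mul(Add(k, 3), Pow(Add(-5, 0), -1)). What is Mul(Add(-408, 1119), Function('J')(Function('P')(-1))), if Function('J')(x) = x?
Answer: Rational(-1422, 5) ≈ -284.40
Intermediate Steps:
Function('P')(k) = Add(Rational(-3, 5), Mul(Rational(-1, 5), k)) (Function('P')(k) = Mul(Add(3, k), Pow(-5, -1)) = Mul(Add(3, k), Rational(-1, 5)) = Add(Rational(-3, 5), Mul(Rational(-1, 5), k)))
Mul(Add(-408, 1119), Function('J')(Function('P')(-1))) = Mul(Add(-408, 1119), Add(Rational(-3, 5), Mul(Rational(-1, 5), -1))) = Mul(711, Add(Rational(-3, 5), Rational(1, 5))) = Mul(711, Rational(-2, 5)) = Rational(-1422, 5)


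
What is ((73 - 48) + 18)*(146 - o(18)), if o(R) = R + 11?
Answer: 5031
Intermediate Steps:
o(R) = 11 + R
((73 - 48) + 18)*(146 - o(18)) = ((73 - 48) + 18)*(146 - (11 + 18)) = (25 + 18)*(146 - 1*29) = 43*(146 - 29) = 43*117 = 5031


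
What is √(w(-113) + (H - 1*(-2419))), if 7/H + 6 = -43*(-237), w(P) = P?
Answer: √4881861105/1455 ≈ 48.021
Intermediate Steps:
H = 1/1455 (H = 7/(-6 - 43*(-237)) = 7/(-6 + 10191) = 7/10185 = 7*(1/10185) = 1/1455 ≈ 0.00068729)
√(w(-113) + (H - 1*(-2419))) = √(-113 + (1/1455 - 1*(-2419))) = √(-113 + (1/1455 + 2419)) = √(-113 + 3519646/1455) = √(3355231/1455) = √4881861105/1455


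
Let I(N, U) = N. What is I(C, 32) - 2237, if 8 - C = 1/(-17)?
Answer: -37892/17 ≈ -2228.9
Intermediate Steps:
C = 137/17 (C = 8 - 1/(-17) = 8 - 1*(-1/17) = 8 + 1/17 = 137/17 ≈ 8.0588)
I(C, 32) - 2237 = 137/17 - 2237 = -37892/17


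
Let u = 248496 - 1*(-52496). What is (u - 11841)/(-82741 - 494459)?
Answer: -289151/577200 ≈ -0.50095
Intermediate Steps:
u = 300992 (u = 248496 + 52496 = 300992)
(u - 11841)/(-82741 - 494459) = (300992 - 11841)/(-82741 - 494459) = 289151/(-577200) = 289151*(-1/577200) = -289151/577200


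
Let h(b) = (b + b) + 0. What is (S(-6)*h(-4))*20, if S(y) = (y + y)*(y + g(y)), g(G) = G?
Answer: -23040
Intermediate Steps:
h(b) = 2*b (h(b) = 2*b + 0 = 2*b)
S(y) = 4*y**2 (S(y) = (y + y)*(y + y) = (2*y)*(2*y) = 4*y**2)
(S(-6)*h(-4))*20 = ((4*(-6)**2)*(2*(-4)))*20 = ((4*36)*(-8))*20 = (144*(-8))*20 = -1152*20 = -23040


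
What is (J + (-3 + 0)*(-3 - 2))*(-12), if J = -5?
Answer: -120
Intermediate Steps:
(J + (-3 + 0)*(-3 - 2))*(-12) = (-5 + (-3 + 0)*(-3 - 2))*(-12) = (-5 - 3*(-5))*(-12) = (-5 + 15)*(-12) = 10*(-12) = -120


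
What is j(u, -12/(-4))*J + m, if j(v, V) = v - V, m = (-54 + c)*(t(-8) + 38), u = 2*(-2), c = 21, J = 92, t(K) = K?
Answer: -1634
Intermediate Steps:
u = -4
m = -990 (m = (-54 + 21)*(-8 + 38) = -33*30 = -990)
j(u, -12/(-4))*J + m = (-4 - (-12)/(-4))*92 - 990 = (-4 - (-12)*(-1)/4)*92 - 990 = (-4 - 1*3)*92 - 990 = (-4 - 3)*92 - 990 = -7*92 - 990 = -644 - 990 = -1634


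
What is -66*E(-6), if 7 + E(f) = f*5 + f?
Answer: 2838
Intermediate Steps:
E(f) = -7 + 6*f (E(f) = -7 + (f*5 + f) = -7 + (5*f + f) = -7 + 6*f)
-66*E(-6) = -66*(-7 + 6*(-6)) = -66*(-7 - 36) = -66*(-43) = 2838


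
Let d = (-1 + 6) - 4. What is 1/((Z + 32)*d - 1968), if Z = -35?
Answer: -1/1971 ≈ -0.00050736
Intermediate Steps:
d = 1 (d = 5 - 4 = 1)
1/((Z + 32)*d - 1968) = 1/((-35 + 32)*1 - 1968) = 1/(-3*1 - 1968) = 1/(-3 - 1968) = 1/(-1971) = -1/1971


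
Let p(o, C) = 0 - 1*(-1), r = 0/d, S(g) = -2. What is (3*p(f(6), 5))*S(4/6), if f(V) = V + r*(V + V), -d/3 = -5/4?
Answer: -6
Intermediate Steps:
d = 15/4 (d = -(-15)/4 = -3*(-5/4) = 15/4 ≈ 3.7500)
r = 0 (r = 0/(15/4) = 0*(4/15) = 0)
f(V) = V (f(V) = V + 0*(V + V) = V + 0*(2*V) = V + 0 = V)
p(o, C) = 1 (p(o, C) = 0 + 1 = 1)
(3*p(f(6), 5))*S(4/6) = (3*1)*(-2) = 3*(-2) = -6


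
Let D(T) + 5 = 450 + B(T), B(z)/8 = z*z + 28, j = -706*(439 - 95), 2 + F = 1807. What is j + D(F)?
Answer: 25822005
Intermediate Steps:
F = 1805 (F = -2 + 1807 = 1805)
j = -242864 (j = -706*344 = -242864)
B(z) = 224 + 8*z² (B(z) = 8*(z*z + 28) = 8*(z² + 28) = 8*(28 + z²) = 224 + 8*z²)
D(T) = 669 + 8*T² (D(T) = -5 + (450 + (224 + 8*T²)) = -5 + (674 + 8*T²) = 669 + 8*T²)
j + D(F) = -242864 + (669 + 8*1805²) = -242864 + (669 + 8*3258025) = -242864 + (669 + 26064200) = -242864 + 26064869 = 25822005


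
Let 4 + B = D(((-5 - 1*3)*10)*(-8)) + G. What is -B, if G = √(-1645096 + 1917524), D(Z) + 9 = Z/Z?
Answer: 12 - 26*√403 ≈ -509.95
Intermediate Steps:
D(Z) = -8 (D(Z) = -9 + Z/Z = -9 + 1 = -8)
G = 26*√403 (G = √272428 = 26*√403 ≈ 521.95)
B = -12 + 26*√403 (B = -4 + (-8 + 26*√403) = -12 + 26*√403 ≈ 509.95)
-B = -(-12 + 26*√403) = 12 - 26*√403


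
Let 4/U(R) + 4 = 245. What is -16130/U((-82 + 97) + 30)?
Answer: -1943665/2 ≈ -9.7183e+5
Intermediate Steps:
U(R) = 4/241 (U(R) = 4/(-4 + 245) = 4/241)
-16130/U((-82 + 97) + 30) = -16130/4/241 = -16130*241/4 = -1943665/2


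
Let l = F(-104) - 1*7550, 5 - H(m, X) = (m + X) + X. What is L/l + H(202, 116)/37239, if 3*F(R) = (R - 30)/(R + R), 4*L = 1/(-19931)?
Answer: -6713581367675/582767115632099 ≈ -0.011520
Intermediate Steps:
H(m, X) = 5 - m - 2*X (H(m, X) = 5 - ((m + X) + X) = 5 - ((X + m) + X) = 5 - (m + 2*X) = 5 + (-m - 2*X) = 5 - m - 2*X)
L = -1/79724 (L = (¼)/(-19931) = (¼)*(-1/19931) = -1/79724 ≈ -1.2543e-5)
F(R) = (-30 + R)/(6*R) (F(R) = ((R - 30)/(R + R))/3 = ((-30 + R)/((2*R)))/3 = ((-30 + R)*(1/(2*R)))/3 = ((-30 + R)/(2*R))/3 = (-30 + R)/(6*R))
l = -2355533/312 (l = (⅙)*(-30 - 104)/(-104) - 1*7550 = (⅙)*(-1/104)*(-134) - 7550 = 67/312 - 7550 = -2355533/312 ≈ -7549.8)
L/l + H(202, 116)/37239 = -1/(79724*(-2355533/312)) + (5 - 1*202 - 2*116)/37239 = -1/79724*(-312/2355533) + (5 - 202 - 232)*(1/37239) = 78/46948128223 - 429*1/37239 = 78/46948128223 - 143/12413 = -6713581367675/582767115632099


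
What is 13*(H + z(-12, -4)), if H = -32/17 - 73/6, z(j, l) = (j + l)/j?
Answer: -16861/102 ≈ -165.30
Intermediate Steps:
z(j, l) = (j + l)/j
H = -1433/102 (H = -32*1/17 - 73*⅙ = -32/17 - 73/6 = -1433/102 ≈ -14.049)
13*(H + z(-12, -4)) = 13*(-1433/102 + (-12 - 4)/(-12)) = 13*(-1433/102 - 1/12*(-16)) = 13*(-1433/102 + 4/3) = 13*(-1297/102) = -16861/102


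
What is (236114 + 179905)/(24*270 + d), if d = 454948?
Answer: 416019/461428 ≈ 0.90159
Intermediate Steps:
(236114 + 179905)/(24*270 + d) = (236114 + 179905)/(24*270 + 454948) = 416019/(6480 + 454948) = 416019/461428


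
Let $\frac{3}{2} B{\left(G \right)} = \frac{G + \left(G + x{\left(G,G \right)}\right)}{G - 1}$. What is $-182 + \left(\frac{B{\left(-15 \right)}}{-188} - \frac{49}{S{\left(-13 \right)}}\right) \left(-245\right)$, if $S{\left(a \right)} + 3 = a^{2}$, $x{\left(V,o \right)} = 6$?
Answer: $- \frac{1691123}{15604} \approx -108.38$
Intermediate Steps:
$S{\left(a \right)} = -3 + a^{2}$
$B{\left(G \right)} = \frac{2 \left(6 + 2 G\right)}{3 \left(-1 + G\right)}$ ($B{\left(G \right)} = \frac{2 \frac{G + \left(G + 6\right)}{G - 1}}{3} = \frac{2 \frac{G + \left(6 + G\right)}{-1 + G}}{3} = \frac{2 \frac{6 + 2 G}{-1 + G}}{3} = \frac{2 \left(6 + 2 G\right)}{3 \left(-1 + G\right)}$)
$-182 + \left(\frac{B{\left(-15 \right)}}{-188} - \frac{49}{S{\left(-13 \right)}}\right) \left(-245\right) = -182 + \left(\frac{\frac{4}{3} \frac{1}{-1 - 15} \left(3 - 15\right)}{-188} - \frac{49}{-3 + \left(-13\right)^{2}}\right) \left(-245\right) = -182 + \left(\frac{4}{3} \frac{1}{-16} \left(-12\right) \left(- \frac{1}{188}\right) - \frac{49}{-3 + 169}\right) \left(-245\right) = -182 + \left(\frac{4}{3} \left(- \frac{1}{16}\right) \left(-12\right) \left(- \frac{1}{188}\right) - \frac{49}{166}\right) \left(-245\right) = -182 + \left(1 \left(- \frac{1}{188}\right) - \frac{49}{166}\right) \left(-245\right) = -182 + \left(- \frac{1}{188} - \frac{49}{166}\right) \left(-245\right) = -182 - - \frac{1148805}{15604} = -182 + \frac{1148805}{15604} = - \frac{1691123}{15604}$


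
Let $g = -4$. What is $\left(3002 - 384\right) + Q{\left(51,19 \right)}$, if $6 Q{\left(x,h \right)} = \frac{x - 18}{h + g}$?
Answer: $\frac{78551}{30} \approx 2618.4$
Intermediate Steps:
$Q{\left(x,h \right)} = \frac{-18 + x}{6 \left(-4 + h\right)}$ ($Q{\left(x,h \right)} = \frac{\left(x - 18\right) \frac{1}{h - 4}}{6} = \frac{\left(-18 + x\right) \frac{1}{-4 + h}}{6} = \frac{\frac{1}{-4 + h} \left(-18 + x\right)}{6} = \frac{-18 + x}{6 \left(-4 + h\right)}$)
$\left(3002 - 384\right) + Q{\left(51,19 \right)} = \left(3002 - 384\right) + \frac{-18 + 51}{6 \left(-4 + 19\right)} = 2618 + \frac{1}{6} \cdot \frac{1}{15} \cdot 33 = 2618 + \frac{11}{30} = \frac{78551}{30}$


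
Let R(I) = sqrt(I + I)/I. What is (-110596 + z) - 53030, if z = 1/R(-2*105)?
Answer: -163626 + I*sqrt(105) ≈ -1.6363e+5 + 10.247*I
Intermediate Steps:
R(I) = sqrt(2)/sqrt(I) (R(I) = sqrt(2*I)/I = (sqrt(2)*sqrt(I))/I = sqrt(2)/sqrt(I))
z = I*sqrt(105) (z = 1/(sqrt(2)/sqrt(-2*105)) = 1/(sqrt(2)/sqrt(-210)) = 1/(sqrt(2)*(-I*sqrt(210)/210)) = 1/(-I*sqrt(105)/105) = I*sqrt(105) ≈ 10.247*I)
(-110596 + z) - 53030 = (-110596 + I*sqrt(105)) - 53030 = -163626 + I*sqrt(105)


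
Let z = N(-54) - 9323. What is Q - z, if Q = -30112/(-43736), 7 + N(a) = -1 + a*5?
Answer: 52492431/5467 ≈ 9601.7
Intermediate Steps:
N(a) = -8 + 5*a (N(a) = -7 + (-1 + a*5) = -7 + (-1 + 5*a) = -8 + 5*a)
z = -9601 (z = (-8 + 5*(-54)) - 9323 = (-8 - 270) - 9323 = -278 - 9323 = -9601)
Q = 3764/5467 (Q = -30112*(-1/43736) = 3764/5467 ≈ 0.68849)
Q - z = 3764/5467 - 1*(-9601) = 3764/5467 + 9601 = 52492431/5467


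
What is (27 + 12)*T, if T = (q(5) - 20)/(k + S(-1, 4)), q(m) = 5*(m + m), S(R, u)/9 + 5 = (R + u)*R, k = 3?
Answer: -390/23 ≈ -16.957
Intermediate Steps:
S(R, u) = -45 + 9*R*(R + u) (S(R, u) = -45 + 9*((R + u)*R) = -45 + 9*(R*(R + u)) = -45 + 9*R*(R + u))
q(m) = 10*m (q(m) = 5*(2*m) = 10*m)
T = -10/23 (T = (10*5 - 20)/(3 + (-45 + 9*(-1)**2 + 9*(-1)*4)) = (50 - 20)/(3 + (-45 + 9*1 - 36)) = 30/(3 + (-45 + 9 - 36)) = 30/(3 - 72) = 30/(-69) = 30*(-1/69) = -10/23 ≈ -0.43478)
(27 + 12)*T = (27 + 12)*(-10/23) = 39*(-10/23) = -390/23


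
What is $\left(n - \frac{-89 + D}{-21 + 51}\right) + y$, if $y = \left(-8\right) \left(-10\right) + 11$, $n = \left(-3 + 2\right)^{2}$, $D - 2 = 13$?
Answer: $\frac{1417}{15} \approx 94.467$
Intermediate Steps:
$D = 15$ ($D = 2 + 13 = 15$)
$n = 1$ ($n = \left(-1\right)^{2} = 1$)
$y = 91$ ($y = 80 + 11 = 91$)
$\left(n - \frac{-89 + D}{-21 + 51}\right) + y = \left(1 - \frac{-89 + 15}{-21 + 51}\right) + 91 = \left(1 - - \frac{74}{30}\right) + 91 = \left(1 - \left(-74\right) \frac{1}{30}\right) + 91 = \left(1 - - \frac{37}{15}\right) + 91 = \left(1 + \frac{37}{15}\right) + 91 = \frac{52}{15} + 91 = \frac{1417}{15}$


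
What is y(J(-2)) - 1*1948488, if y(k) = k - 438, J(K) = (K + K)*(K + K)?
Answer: -1948910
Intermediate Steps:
J(K) = 4*K² (J(K) = (2*K)*(2*K) = 4*K²)
y(k) = -438 + k
y(J(-2)) - 1*1948488 = (-438 + 4*(-2)²) - 1*1948488 = (-438 + 4*4) - 1948488 = (-438 + 16) - 1948488 = -422 - 1948488 = -1948910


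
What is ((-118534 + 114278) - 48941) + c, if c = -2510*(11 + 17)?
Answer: -123477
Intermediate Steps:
c = -70280 (c = -2510*28 = -70280)
((-118534 + 114278) - 48941) + c = ((-118534 + 114278) - 48941) - 70280 = (-4256 - 48941) - 70280 = -53197 - 70280 = -123477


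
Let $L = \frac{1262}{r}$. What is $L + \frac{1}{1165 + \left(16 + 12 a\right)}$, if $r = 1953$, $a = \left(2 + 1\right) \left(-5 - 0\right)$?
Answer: $\frac{180745}{279279} \approx 0.64718$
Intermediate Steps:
$a = -15$ ($a = 3 \left(-5 + 0\right) = 3 \left(-5\right) = -15$)
$L = \frac{1262}{1953} \approx 0.64618$
$L + \frac{1}{1165 + \left(16 + 12 a\right)} = \frac{1262}{1953} + \frac{1}{1165 + \left(16 + 12 \left(-15\right)\right)} = \frac{1262}{1953} + \frac{1}{1165 + \left(16 - 180\right)} = \frac{1262}{1953} + \frac{1}{1165 - 164} = \frac{1262}{1953} + \frac{1}{1001} = \frac{180745}{279279}$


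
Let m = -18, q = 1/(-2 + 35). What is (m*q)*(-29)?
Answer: 174/11 ≈ 15.818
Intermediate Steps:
q = 1/33 ≈ 0.030303
(m*q)*(-29) = -18*1/33*(-29) = -6/11*(-29) = 174/11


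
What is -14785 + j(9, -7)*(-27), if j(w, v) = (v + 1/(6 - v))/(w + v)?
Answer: -190990/13 ≈ -14692.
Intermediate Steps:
j(w, v) = (v + 1/(6 - v))/(v + w)
-14785 + j(9, -7)*(-27) = -14785 + ((-1 + (-7)**2 - 6*(-7))/((-7)**2 - 6*(-7) - 6*9 - 7*9))*(-27) = -14785 + ((-1 + 49 + 42)/(49 + 42 - 54 - 63))*(-27) = -14785 + (90/(-26))*(-27) = -14785 - 1/26*90*(-27) = -14785 - 45/13*(-27) = -14785 + 1215/13 = -190990/13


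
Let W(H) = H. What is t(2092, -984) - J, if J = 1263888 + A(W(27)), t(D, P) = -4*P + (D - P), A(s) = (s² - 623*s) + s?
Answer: -1240811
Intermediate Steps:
A(s) = s² - 622*s
t(D, P) = D - 5*P
J = 1247823 (J = 1263888 + 27*(-622 + 27) = 1263888 + 27*(-595) = 1263888 - 16065 = 1247823)
t(2092, -984) - J = (2092 - 5*(-984)) - 1*1247823 = (2092 + 4920) - 1247823 = 7012 - 1247823 = -1240811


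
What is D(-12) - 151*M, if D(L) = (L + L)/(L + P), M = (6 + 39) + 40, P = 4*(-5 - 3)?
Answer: -141179/11 ≈ -12834.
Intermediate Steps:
P = -32 (P = 4*(-8) = -32)
M = 85 (M = 45 + 40 = 85)
D(L) = 2*L/(-32 + L) (D(L) = (L + L)/(L - 32) = (2*L)/(-32 + L) = 2*L/(-32 + L))
D(-12) - 151*M = 2*(-12)/(-32 - 12) - 151*85 = 2*(-12)/(-44) - 12835 = 2*(-12)*(-1/44) - 12835 = 6/11 - 12835 = -141179/11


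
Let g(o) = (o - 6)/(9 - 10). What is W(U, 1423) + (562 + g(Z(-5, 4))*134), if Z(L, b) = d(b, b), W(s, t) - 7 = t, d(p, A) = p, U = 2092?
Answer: 2260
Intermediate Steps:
W(s, t) = 7 + t
Z(L, b) = b
g(o) = 6 - o (g(o) = (-6 + o)/(-1) = (-6 + o)*(-1) = 6 - o)
W(U, 1423) + (562 + g(Z(-5, 4))*134) = (7 + 1423) + (562 + (6 - 1*4)*134) = 1430 + (562 + (6 - 4)*134) = 1430 + (562 + 2*134) = 1430 + (562 + 268) = 1430 + 830 = 2260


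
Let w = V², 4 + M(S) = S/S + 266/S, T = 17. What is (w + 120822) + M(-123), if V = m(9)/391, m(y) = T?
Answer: 7861189282/65067 ≈ 1.2082e+5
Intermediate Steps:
m(y) = 17
M(S) = -3 + 266/S (M(S) = -4 + (S/S + 266/S) = -4 + (1 + 266/S) = -3 + 266/S)
V = 1/23 (V = 17/391 = 17*(1/391) = 1/23 ≈ 0.043478)
w = 1/529 (w = (1/23)² = 1/529 ≈ 0.0018904)
(w + 120822) + M(-123) = (1/529 + 120822) + (-3 + 266/(-123)) = 63914839/529 + (-3 + 266*(-1/123)) = 63914839/529 + (-3 - 266/123) = 63914839/529 - 635/123 = 7861189282/65067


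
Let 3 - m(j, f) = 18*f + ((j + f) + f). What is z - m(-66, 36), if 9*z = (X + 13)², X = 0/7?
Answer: 6028/9 ≈ 669.78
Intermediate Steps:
X = 0 (X = 0*(⅐) = 0)
m(j, f) = 3 - j - 20*f (m(j, f) = 3 - (18*f + ((j + f) + f)) = 3 - (18*f + ((f + j) + f)) = 3 - (18*f + (j + 2*f)) = 3 - (j + 20*f) = 3 + (-j - 20*f) = 3 - j - 20*f)
z = 169/9 (z = (0 + 13)²/9 = (⅑)*13² = (⅑)*169 = 169/9 ≈ 18.778)
z - m(-66, 36) = 169/9 - (3 - 1*(-66) - 20*36) = 169/9 - (3 + 66 - 720) = 169/9 - 1*(-651) = 169/9 + 651 = 6028/9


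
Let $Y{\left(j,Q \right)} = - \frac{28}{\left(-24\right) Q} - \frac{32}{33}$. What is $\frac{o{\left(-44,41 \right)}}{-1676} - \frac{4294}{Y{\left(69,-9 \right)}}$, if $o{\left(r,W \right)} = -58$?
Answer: $\frac{2137451905}{547214} \approx 3906.1$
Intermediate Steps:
$Y{\left(j,Q \right)} = - \frac{32}{33} + \frac{7}{6 Q}$ ($Y{\left(j,Q \right)} = - 28 \left(- \frac{1}{24 Q}\right) - \frac{32}{33} = \frac{7}{6 Q} - \frac{32}{33} = - \frac{32}{33} + \frac{7}{6 Q}$)
$\frac{o{\left(-44,41 \right)}}{-1676} - \frac{4294}{Y{\left(69,-9 \right)}} = - \frac{58}{-1676} - \frac{4294}{\frac{1}{66} \frac{1}{-9} \left(77 - -576\right)} = \left(-58\right) \left(- \frac{1}{1676}\right) - \frac{4294}{\frac{1}{66} \left(- \frac{1}{9}\right) \left(77 + 576\right)} = \frac{29}{838} - \frac{4294}{\frac{1}{66} \left(- \frac{1}{9}\right) 653} = \frac{29}{838} - \frac{4294}{- \frac{653}{594}} = \frac{29}{838} - - \frac{2550636}{653} = \frac{29}{838} + \frac{2550636}{653} = \frac{2137451905}{547214}$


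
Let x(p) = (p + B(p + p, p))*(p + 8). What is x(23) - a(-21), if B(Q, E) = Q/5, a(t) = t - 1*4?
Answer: 5116/5 ≈ 1023.2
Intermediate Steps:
a(t) = -4 + t (a(t) = t - 4 = -4 + t)
B(Q, E) = Q/5 (B(Q, E) = Q*(⅕) = Q/5)
x(p) = 7*p*(8 + p)/5 (x(p) = (p + (p + p)/5)*(p + 8) = (p + (2*p)/5)*(8 + p) = (p + 2*p/5)*(8 + p) = (7*p/5)*(8 + p) = 7*p*(8 + p)/5)
x(23) - a(-21) = (7/5)*23*(8 + 23) - (-4 - 21) = (7/5)*23*31 - 1*(-25) = 4991/5 + 25 = 5116/5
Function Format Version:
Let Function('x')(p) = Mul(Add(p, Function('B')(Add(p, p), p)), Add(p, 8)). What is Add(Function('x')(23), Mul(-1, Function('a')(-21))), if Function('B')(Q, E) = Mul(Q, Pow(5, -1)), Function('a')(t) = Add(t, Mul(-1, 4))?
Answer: Rational(5116, 5) ≈ 1023.2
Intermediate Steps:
Function('a')(t) = Add(-4, t) (Function('a')(t) = Add(t, -4) = Add(-4, t))
Function('B')(Q, E) = Mul(Rational(1, 5), Q) (Function('B')(Q, E) = Mul(Q, Rational(1, 5)) = Mul(Rational(1, 5), Q))
Function('x')(p) = Mul(Rational(7, 5), p, Add(8, p)) (Function('x')(p) = Mul(Add(p, Mul(Rational(1, 5), Add(p, p))), Add(p, 8)) = Mul(Add(p, Mul(Rational(1, 5), Mul(2, p))), Add(8, p)) = Mul(Add(p, Mul(Rational(2, 5), p)), Add(8, p)) = Mul(Mul(Rational(7, 5), p), Add(8, p)) = Mul(Rational(7, 5), p, Add(8, p)))
Add(Function('x')(23), Mul(-1, Function('a')(-21))) = Add(Mul(Rational(7, 5), 23, Add(8, 23)), Mul(-1, Add(-4, -21))) = Add(Mul(Rational(7, 5), 23, 31), Mul(-1, -25)) = Add(Rational(4991, 5), 25) = Rational(5116, 5)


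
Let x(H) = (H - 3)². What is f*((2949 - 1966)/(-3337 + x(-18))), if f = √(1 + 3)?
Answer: -983/1448 ≈ -0.67887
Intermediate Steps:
x(H) = (-3 + H)²
f = 2 (f = √4 = 2)
f*((2949 - 1966)/(-3337 + x(-18))) = 2*((2949 - 1966)/(-3337 + (-3 - 18)²)) = 2*(983/(-3337 + (-21)²)) = 2*(983/(-3337 + 441)) = 2*(983/(-2896)) = 2*(983*(-1/2896)) = 2*(-983/2896) = -983/1448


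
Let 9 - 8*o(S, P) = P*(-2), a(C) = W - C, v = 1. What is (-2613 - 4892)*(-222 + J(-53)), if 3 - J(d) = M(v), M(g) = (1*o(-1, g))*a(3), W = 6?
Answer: 13396425/8 ≈ 1.6746e+6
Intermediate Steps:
a(C) = 6 - C
o(S, P) = 9/8 + P/4 (o(S, P) = 9/8 - P*(-2)/8 = 9/8 - (-1)*P/4 = 9/8 + P/4)
M(g) = 27/8 + 3*g/4 (M(g) = (1*(9/8 + g/4))*(6 - 1*3) = (9/8 + g/4)*(6 - 3) = (9/8 + g/4)*3 = 27/8 + 3*g/4)
J(d) = -9/8 (J(d) = 3 - (27/8 + (3/4)*1) = 3 - (27/8 + 3/4) = 3 - 1*33/8 = 3 - 33/8 = -9/8)
(-2613 - 4892)*(-222 + J(-53)) = (-2613 - 4892)*(-222 - 9/8) = -7505*(-1785/8) = 13396425/8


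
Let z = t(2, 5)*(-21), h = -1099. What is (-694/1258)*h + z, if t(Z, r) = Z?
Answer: 354935/629 ≈ 564.28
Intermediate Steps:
z = -42 (z = 2*(-21) = -42)
(-694/1258)*h + z = -694/1258*(-1099) - 42 = -694*1/1258*(-1099) - 42 = -347/629*(-1099) - 42 = 381353/629 - 42 = 354935/629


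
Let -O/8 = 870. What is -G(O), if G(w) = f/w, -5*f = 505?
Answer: -101/6960 ≈ -0.014511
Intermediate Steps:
f = -101 (f = -⅕*505 = -101)
O = -6960 (O = -8*870 = -6960)
G(w) = -101/w
-G(O) = -(-101)/(-6960) = -(-101)*(-1)/6960 = -1*101/6960 = -101/6960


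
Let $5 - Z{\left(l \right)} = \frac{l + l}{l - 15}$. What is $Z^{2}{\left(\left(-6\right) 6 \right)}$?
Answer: $\frac{3721}{289} \approx 12.875$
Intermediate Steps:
$Z{\left(l \right)} = 5 - \frac{2 l}{-15 + l}$ ($Z{\left(l \right)} = 5 - \frac{l + l}{l - 15} = 5 - \frac{2 l}{-15 + l}$)
$Z^{2}{\left(\left(-6\right) 6 \right)} = \left(\frac{3 \left(-25 - 36\right)}{-15 - 36}\right)^{2} = \left(3 \frac{1}{-51} \left(-61\right)\right)^{2} = \left(3 \left(- \frac{1}{51}\right) \left(-61\right)\right)^{2} = \left(\frac{61}{17}\right)^{2} = \frac{3721}{289}$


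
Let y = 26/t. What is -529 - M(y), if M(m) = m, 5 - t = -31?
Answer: -9535/18 ≈ -529.72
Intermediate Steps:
t = 36 (t = 5 - 1*(-31) = 5 + 31 = 36)
y = 13/18 (y = 26/36 = 26*(1/36) = 13/18 ≈ 0.72222)
-529 - M(y) = -529 - 1*13/18 = -529 - 13/18 = -9535/18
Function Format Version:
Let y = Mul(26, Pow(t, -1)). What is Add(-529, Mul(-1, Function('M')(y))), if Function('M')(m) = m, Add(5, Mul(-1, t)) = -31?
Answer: Rational(-9535, 18) ≈ -529.72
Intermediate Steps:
t = 36 (t = Add(5, Mul(-1, -31)) = Add(5, 31) = 36)
y = Rational(13, 18) (y = Mul(26, Pow(36, -1)) = Mul(26, Rational(1, 36)) = Rational(13, 18) ≈ 0.72222)
Add(-529, Mul(-1, Function('M')(y))) = Add(-529, Mul(-1, Rational(13, 18))) = Add(-529, Rational(-13, 18)) = Rational(-9535, 18)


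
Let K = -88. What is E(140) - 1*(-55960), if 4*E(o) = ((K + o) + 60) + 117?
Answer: 224069/4 ≈ 56017.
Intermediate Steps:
E(o) = 89/4 + o/4 (E(o) = (((-88 + o) + 60) + 117)/4 = ((-28 + o) + 117)/4 = (89 + o)/4 = 89/4 + o/4)
E(140) - 1*(-55960) = (89/4 + (¼)*140) - 1*(-55960) = (89/4 + 35) + 55960 = 229/4 + 55960 = 224069/4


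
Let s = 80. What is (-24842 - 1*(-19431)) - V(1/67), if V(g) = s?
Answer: -5491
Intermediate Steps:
V(g) = 80
(-24842 - 1*(-19431)) - V(1/67) = (-24842 - 1*(-19431)) - 1*80 = (-24842 + 19431) - 80 = -5411 - 80 = -5491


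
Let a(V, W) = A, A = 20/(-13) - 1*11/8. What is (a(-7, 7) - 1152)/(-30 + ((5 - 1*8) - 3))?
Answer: 40037/1248 ≈ 32.081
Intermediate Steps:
A = -303/104 (A = 20*(-1/13) - 11*⅛ = -20/13 - 11/8 = -303/104 ≈ -2.9135)
a(V, W) = -303/104
(a(-7, 7) - 1152)/(-30 + ((5 - 1*8) - 3)) = (-303/104 - 1152)/(-30 + ((5 - 1*8) - 3)) = -120111/104/(-30 + ((5 - 8) - 3)) = -120111/104/(-30 + (-3 - 3)) = -120111/104/(-30 - 6) = -120111/104/(-36) = -1/36*(-120111/104) = 40037/1248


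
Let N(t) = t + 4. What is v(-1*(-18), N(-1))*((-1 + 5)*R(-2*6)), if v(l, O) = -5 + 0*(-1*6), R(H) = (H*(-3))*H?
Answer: 8640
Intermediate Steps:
R(H) = -3*H² (R(H) = (-3*H)*H = -3*H²)
N(t) = 4 + t
v(l, O) = -5 (v(l, O) = -5 + 0*(-6) = -5 + 0 = -5)
v(-1*(-18), N(-1))*((-1 + 5)*R(-2*6)) = -5*(-1 + 5)*(-3*(-2*6)²) = -20*(-3*(-12)²) = -20*(-3*144) = -20*(-432) = -5*(-1728) = 8640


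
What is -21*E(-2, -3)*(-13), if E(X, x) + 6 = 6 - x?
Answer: 819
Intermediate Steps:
E(X, x) = -x (E(X, x) = -6 + (6 - x) = -x)
-21*E(-2, -3)*(-13) = -(-21)*(-3)*(-13) = -21*3*(-13) = -63*(-13) = 819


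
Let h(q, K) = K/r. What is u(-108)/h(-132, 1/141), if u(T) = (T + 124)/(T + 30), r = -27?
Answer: 10152/13 ≈ 780.92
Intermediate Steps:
h(q, K) = -K/27 (h(q, K) = K/(-27) = K*(-1/27) = -K/27)
u(T) = (124 + T)/(30 + T)
u(-108)/h(-132, 1/141) = ((124 - 108)/(30 - 108))/((-1/27/141)) = (16/(-78))/((-1/27*1/141)) = (-1/78*16)/(-1/3807) = -8/39*(-3807) = 10152/13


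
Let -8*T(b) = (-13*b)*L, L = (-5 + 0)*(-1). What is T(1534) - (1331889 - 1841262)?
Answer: 2087347/4 ≈ 5.2184e+5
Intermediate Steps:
L = 5 (L = -5*(-1) = 5)
T(b) = 65*b/8 (T(b) = -(-13*b)*5/8 = -(-65)*b/8 = 65*b/8)
T(1534) - (1331889 - 1841262) = (65/8)*1534 - (1331889 - 1841262) = 49855/4 - 1*(-509373) = 49855/4 + 509373 = 2087347/4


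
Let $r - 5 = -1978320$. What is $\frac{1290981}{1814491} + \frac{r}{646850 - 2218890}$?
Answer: $\frac{1123821706781}{570490486328} \approx 1.9699$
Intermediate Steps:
$r = -1978315$ ($r = 5 - 1978320 = -1978315$)
$\frac{1290981}{1814491} + \frac{r}{646850 - 2218890} = \frac{1290981}{1814491} - \frac{1978315}{646850 - 2218890} = 1290981 \cdot \frac{1}{1814491} - \frac{1978315}{-1572040} = \frac{1290981}{1814491} - - \frac{395663}{314408} = \frac{1290981}{1814491} + \frac{395663}{314408} = \frac{1123821706781}{570490486328}$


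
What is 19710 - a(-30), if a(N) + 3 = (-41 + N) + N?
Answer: 19814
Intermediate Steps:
a(N) = -44 + 2*N (a(N) = -3 + ((-41 + N) + N) = -3 + (-41 + 2*N) = -44 + 2*N)
19710 - a(-30) = 19710 - (-44 + 2*(-30)) = 19710 - (-44 - 60) = 19710 - 1*(-104) = 19710 + 104 = 19814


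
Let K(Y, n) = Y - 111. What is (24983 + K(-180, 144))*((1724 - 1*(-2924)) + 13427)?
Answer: 446307900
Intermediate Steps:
K(Y, n) = -111 + Y
(24983 + K(-180, 144))*((1724 - 1*(-2924)) + 13427) = (24983 + (-111 - 180))*((1724 - 1*(-2924)) + 13427) = (24983 - 291)*((1724 + 2924) + 13427) = 24692*(4648 + 13427) = 24692*18075 = 446307900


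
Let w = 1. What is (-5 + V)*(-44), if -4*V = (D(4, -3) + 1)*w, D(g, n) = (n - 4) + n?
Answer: 121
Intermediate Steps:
D(g, n) = -4 + 2*n (D(g, n) = (-4 + n) + n = -4 + 2*n)
V = 9/4 (V = -((-4 + 2*(-3)) + 1)/4 = -((-4 - 6) + 1)/4 = -(-10 + 1)/4 = -(-9)/4 = -¼*(-9) = 9/4 ≈ 2.2500)
(-5 + V)*(-44) = (-5 + 9/4)*(-44) = -11/4*(-44) = 121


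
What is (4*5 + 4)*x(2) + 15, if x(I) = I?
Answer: 63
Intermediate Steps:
(4*5 + 4)*x(2) + 15 = (4*5 + 4)*2 + 15 = (20 + 4)*2 + 15 = 24*2 + 15 = 48 + 15 = 63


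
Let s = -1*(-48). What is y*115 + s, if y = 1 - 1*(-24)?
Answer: 2923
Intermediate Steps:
s = 48
y = 25 (y = 1 + 24 = 25)
y*115 + s = 25*115 + 48 = 2875 + 48 = 2923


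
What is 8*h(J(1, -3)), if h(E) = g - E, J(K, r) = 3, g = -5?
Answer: -64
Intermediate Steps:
h(E) = -5 - E
8*h(J(1, -3)) = 8*(-5 - 1*3) = 8*(-5 - 3) = 8*(-8) = -64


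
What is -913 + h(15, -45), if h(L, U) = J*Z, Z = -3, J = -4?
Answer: -901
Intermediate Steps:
h(L, U) = 12 (h(L, U) = -4*(-3) = 12)
-913 + h(15, -45) = -913 + 12 = -901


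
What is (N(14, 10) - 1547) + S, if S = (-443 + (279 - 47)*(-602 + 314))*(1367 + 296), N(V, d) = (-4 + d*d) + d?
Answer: -111853158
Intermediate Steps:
N(V, d) = -4 + d + d² (N(V, d) = (-4 + d²) + d = -4 + d + d²)
S = -111851717 (S = (-443 + 232*(-288))*1663 = (-443 - 66816)*1663 = -67259*1663 = -111851717)
(N(14, 10) - 1547) + S = ((-4 + 10 + 10²) - 1547) - 111851717 = ((-4 + 10 + 100) - 1547) - 111851717 = (106 - 1547) - 111851717 = -1441 - 111851717 = -111853158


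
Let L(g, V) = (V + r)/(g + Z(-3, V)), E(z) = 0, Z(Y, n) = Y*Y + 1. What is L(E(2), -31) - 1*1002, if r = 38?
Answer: -10013/10 ≈ -1001.3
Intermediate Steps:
Z(Y, n) = 1 + Y² (Z(Y, n) = Y² + 1 = 1 + Y²)
L(g, V) = (38 + V)/(10 + g) (L(g, V) = (V + 38)/(g + (1 + (-3)²)) = (38 + V)/(g + (1 + 9)) = (38 + V)/(g + 10) = (38 + V)/(10 + g))
L(E(2), -31) - 1*1002 = (38 - 31)/(10 + 0) - 1*1002 = 7/10 - 1002 = -10013/10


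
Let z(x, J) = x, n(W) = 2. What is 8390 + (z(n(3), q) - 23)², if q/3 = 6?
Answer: 8831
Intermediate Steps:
q = 18 (q = 3*6 = 18)
8390 + (z(n(3), q) - 23)² = 8390 + (2 - 23)² = 8390 + (-21)² = 8390 + 441 = 8831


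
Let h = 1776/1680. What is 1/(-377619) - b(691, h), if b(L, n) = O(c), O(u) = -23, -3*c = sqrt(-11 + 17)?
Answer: 8685236/377619 ≈ 23.000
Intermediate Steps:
c = -sqrt(6)/3 (c = -sqrt(-11 + 17)/3 = -sqrt(6)/3 ≈ -0.81650)
h = 37/35 (h = 1776*(1/1680) = 37/35 ≈ 1.0571)
b(L, n) = -23
1/(-377619) - b(691, h) = 1/(-377619) - 1*(-23) = -1/377619 + 23 = 8685236/377619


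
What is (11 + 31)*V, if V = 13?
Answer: 546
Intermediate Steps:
(11 + 31)*V = (11 + 31)*13 = 42*13 = 546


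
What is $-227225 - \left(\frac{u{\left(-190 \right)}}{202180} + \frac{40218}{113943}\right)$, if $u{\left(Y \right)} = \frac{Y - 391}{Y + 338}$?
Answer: $- \frac{258239748067238879}{1136491789840} \approx -2.2723 \cdot 10^{5}$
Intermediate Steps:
$u{\left(Y \right)} = \frac{-391 + Y}{338 + Y}$
$-227225 - \left(\frac{u{\left(-190 \right)}}{202180} + \frac{40218}{113943}\right) = -227225 - \left(\frac{\frac{1}{338 - 190} \left(-391 - 190\right)}{202180} + \frac{40218}{113943}\right) = -227225 - \left(\frac{1}{148} \left(-581\right) \frac{1}{202180} + 40218 \cdot \frac{1}{113943}\right) = -227225 - \left(\frac{1}{148} \left(-581\right) \frac{1}{202180} + \frac{13406}{37981}\right) = -227225 - \left(\left(- \frac{581}{148}\right) \frac{1}{202180} + \frac{13406}{37981}\right) = -227225 - \left(- \frac{581}{29922640} + \frac{13406}{37981}\right) = -227225 - \frac{401120844879}{1136491789840} = - \frac{258239748067238879}{1136491789840}$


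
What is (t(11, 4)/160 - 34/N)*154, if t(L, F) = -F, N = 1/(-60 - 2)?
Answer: 6492563/20 ≈ 3.2463e+5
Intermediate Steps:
N = -1/62 (N = 1/(-62) = -1/62 ≈ -0.016129)
(t(11, 4)/160 - 34/N)*154 = (-1*4/160 - 34/(-1/62))*154 = (-4*1/160 - 34*(-62))*154 = (-1/40 + 2108)*154 = (84319/40)*154 = 6492563/20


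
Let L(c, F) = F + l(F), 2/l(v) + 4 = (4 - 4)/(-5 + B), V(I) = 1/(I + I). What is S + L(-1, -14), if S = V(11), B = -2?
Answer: -159/11 ≈ -14.455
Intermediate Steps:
V(I) = 1/(2*I)
l(v) = -1/2 (l(v) = 2/(-4 + (4 - 4)/(-5 - 2)) = 2/(-4 + 0/(-7)) = 2/(-4 + 0*(-1/7)) = 2/(-4 + 0) = 2/(-4) = 2*(-1/4) = -1/2)
S = 1/22 (S = (1/2)/11 = (1/2)*(1/11) = 1/22 ≈ 0.045455)
L(c, F) = -1/2 + F (L(c, F) = F - 1/2 = -1/2 + F)
S + L(-1, -14) = 1/22 + (-1/2 - 14) = 1/22 - 29/2 = -159/11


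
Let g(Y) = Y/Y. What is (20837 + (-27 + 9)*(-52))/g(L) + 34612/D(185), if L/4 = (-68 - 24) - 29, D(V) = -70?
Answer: 744749/35 ≈ 21279.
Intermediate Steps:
L = -484 (L = 4*((-68 - 24) - 29) = 4*(-92 - 29) = 4*(-121) = -484)
g(Y) = 1
(20837 + (-27 + 9)*(-52))/g(L) + 34612/D(185) = (20837 + (-27 + 9)*(-52))/1 + 34612/(-70) = (20837 - 18*(-52))*1 + 34612*(-1/70) = (20837 + 936)*1 - 17306/35 = 21773*1 - 17306/35 = 21773 - 17306/35 = 744749/35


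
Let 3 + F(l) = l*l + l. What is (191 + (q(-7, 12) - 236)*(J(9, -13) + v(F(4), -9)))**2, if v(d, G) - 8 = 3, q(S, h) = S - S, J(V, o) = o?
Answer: 439569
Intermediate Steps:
q(S, h) = 0
F(l) = -3 + l + l**2 (F(l) = -3 + (l*l + l) = -3 + (l**2 + l) = -3 + (l + l**2) = -3 + l + l**2)
v(d, G) = 11 (v(d, G) = 8 + 3 = 11)
(191 + (q(-7, 12) - 236)*(J(9, -13) + v(F(4), -9)))**2 = (191 + (0 - 236)*(-13 + 11))**2 = (191 - 236*(-2))**2 = (191 + 472)**2 = 663**2 = 439569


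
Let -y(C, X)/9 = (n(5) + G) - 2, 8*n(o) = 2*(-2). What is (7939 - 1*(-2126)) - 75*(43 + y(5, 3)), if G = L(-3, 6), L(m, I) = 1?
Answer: 11655/2 ≈ 5827.5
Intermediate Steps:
n(o) = -½ (n(o) = (2*(-2))/8 = (⅛)*(-4) = -½)
G = 1
y(C, X) = 27/2 (y(C, X) = -9*((-½ + 1) - 2) = -9*(½ - 2) = -9*(-3/2) = 27/2)
(7939 - 1*(-2126)) - 75*(43 + y(5, 3)) = (7939 - 1*(-2126)) - 75*(43 + 27/2) = (7939 + 2126) - 75*113/2 = 10065 - 8475/2 = 11655/2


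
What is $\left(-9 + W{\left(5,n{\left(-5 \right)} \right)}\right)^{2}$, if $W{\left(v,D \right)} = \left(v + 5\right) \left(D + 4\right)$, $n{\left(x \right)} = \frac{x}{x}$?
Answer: $1681$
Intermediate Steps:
$n{\left(x \right)} = 1$
$W{\left(v,D \right)} = \left(4 + D\right) \left(5 + v\right)$ ($W{\left(v,D \right)} = \left(5 + v\right) \left(4 + D\right) = \left(4 + D\right) \left(5 + v\right)$)
$\left(-9 + W{\left(5,n{\left(-5 \right)} \right)}\right)^{2} = \left(-9 + \left(20 + 4 \cdot 5 + 5 \cdot 1 + 1 \cdot 5\right)\right)^{2} = \left(-9 + \left(20 + 20 + 5 + 5\right)\right)^{2} = \left(-9 + 50\right)^{2} = 41^{2} = 1681$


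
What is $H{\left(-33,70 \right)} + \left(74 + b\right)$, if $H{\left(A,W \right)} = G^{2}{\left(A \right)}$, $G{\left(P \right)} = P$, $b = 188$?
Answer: $1351$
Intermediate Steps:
$H{\left(A,W \right)} = A^{2}$
$H{\left(-33,70 \right)} + \left(74 + b\right) = \left(-33\right)^{2} + \left(74 + 188\right) = 1089 + 262 = 1351$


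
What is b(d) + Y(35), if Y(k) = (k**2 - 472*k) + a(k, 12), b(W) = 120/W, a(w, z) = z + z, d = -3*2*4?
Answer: -15276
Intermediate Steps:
d = -24 (d = -6*4 = -24)
a(w, z) = 2*z
Y(k) = 24 + k**2 - 472*k (Y(k) = (k**2 - 472*k) + 2*12 = (k**2 - 472*k) + 24 = 24 + k**2 - 472*k)
b(d) + Y(35) = 120/(-24) + (24 + 35**2 - 472*35) = 120*(-1/24) + (24 + 1225 - 16520) = -5 - 15271 = -15276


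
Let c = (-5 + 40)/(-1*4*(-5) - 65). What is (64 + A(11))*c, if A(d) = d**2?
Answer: -1295/9 ≈ -143.89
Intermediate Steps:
c = -7/9 (c = 35/(-4*(-5) - 65) = 35/(20 - 65) = 35/(-45) = 35*(-1/45) = -7/9 ≈ -0.77778)
(64 + A(11))*c = (64 + 11**2)*(-7/9) = (64 + 121)*(-7/9) = 185*(-7/9) = -1295/9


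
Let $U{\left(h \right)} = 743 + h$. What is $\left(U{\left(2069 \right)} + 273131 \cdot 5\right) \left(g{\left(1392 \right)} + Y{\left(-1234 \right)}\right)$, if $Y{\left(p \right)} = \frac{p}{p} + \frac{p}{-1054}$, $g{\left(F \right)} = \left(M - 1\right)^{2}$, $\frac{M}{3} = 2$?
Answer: $\frac{19595078973}{527} \approx 3.7182 \cdot 10^{7}$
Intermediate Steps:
$M = 6$ ($M = 3 \cdot 2 = 6$)
$g{\left(F \right)} = 25$ ($g{\left(F \right)} = \left(6 - 1\right)^{2} = 5^{2} = 25$)
$Y{\left(p \right)} = 1 - \frac{p}{1054}$ ($Y{\left(p \right)} = 1 + p \left(- \frac{1}{1054}\right) = 1 - \frac{p}{1054}$)
$\left(U{\left(2069 \right)} + 273131 \cdot 5\right) \left(g{\left(1392 \right)} + Y{\left(-1234 \right)}\right) = \left(\left(743 + 2069\right) + 273131 \cdot 5\right) \left(25 + \left(1 - - \frac{617}{527}\right)\right) = \left(2812 + 1365655\right) \left(25 + \left(1 + \frac{617}{527}\right)\right) = 1368467 \left(25 + \frac{1144}{527}\right) = 1368467 \cdot \frac{14319}{527} = \frac{19595078973}{527}$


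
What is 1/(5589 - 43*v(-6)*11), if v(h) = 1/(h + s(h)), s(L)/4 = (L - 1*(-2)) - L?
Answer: 2/10705 ≈ 0.00018683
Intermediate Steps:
s(L) = 8 (s(L) = 4*((L - 1*(-2)) - L) = 4*((L + 2) - L) = 4*((2 + L) - L) = 4*2 = 8)
v(h) = 1/(8 + h) (v(h) = 1/(h + 8) = 1/(8 + h))
1/(5589 - 43*v(-6)*11) = 1/(5589 - 43/(8 - 6)*11) = 1/(5589 - 43/2*11) = 1/(5589 - 473/2) = 1/(10705/2) = 2/10705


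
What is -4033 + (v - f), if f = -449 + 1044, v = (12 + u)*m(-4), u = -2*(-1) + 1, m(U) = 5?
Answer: -4553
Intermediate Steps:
u = 3 (u = 2 + 1 = 3)
v = 75 (v = (12 + 3)*5 = 15*5 = 75)
f = 595
-4033 + (v - f) = -4033 + (75 - 1*595) = -4033 + (75 - 595) = -4033 - 520 = -4553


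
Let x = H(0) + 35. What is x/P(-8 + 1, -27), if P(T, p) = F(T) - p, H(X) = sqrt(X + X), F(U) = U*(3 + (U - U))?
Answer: 35/6 ≈ 5.8333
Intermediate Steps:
F(U) = 3*U (F(U) = U*(3 + 0) = U*3 = 3*U)
H(X) = sqrt(2)*sqrt(X) (H(X) = sqrt(2*X) = sqrt(2)*sqrt(X))
P(T, p) = -p + 3*T (P(T, p) = 3*T - p = -p + 3*T)
x = 35 (x = sqrt(2)*sqrt(0) + 35 = sqrt(2)*0 + 35 = 0 + 35 = 35)
x/P(-8 + 1, -27) = 35/(-1*(-27) + 3*(-8 + 1)) = 35/(27 + 3*(-7)) = 35/(27 - 21) = 35/6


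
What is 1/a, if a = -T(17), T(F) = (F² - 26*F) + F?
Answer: 1/136 ≈ 0.0073529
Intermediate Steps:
T(F) = F² - 25*F
a = 136 (a = -17*(-25 + 17) = -17*(-8) = -1*(-136) = 136)
1/a = 1/136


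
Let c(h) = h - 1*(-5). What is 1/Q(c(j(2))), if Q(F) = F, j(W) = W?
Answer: ⅐ ≈ 0.14286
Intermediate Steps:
c(h) = 5 + h (c(h) = h + 5 = 5 + h)
1/Q(c(j(2))) = 1/(5 + 2) = 1/7 = ⅐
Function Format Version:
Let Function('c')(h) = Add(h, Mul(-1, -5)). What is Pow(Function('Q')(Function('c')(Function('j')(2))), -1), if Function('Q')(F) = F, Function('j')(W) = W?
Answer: Rational(1, 7) ≈ 0.14286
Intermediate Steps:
Function('c')(h) = Add(5, h) (Function('c')(h) = Add(h, 5) = Add(5, h))
Pow(Function('Q')(Function('c')(Function('j')(2))), -1) = Pow(Add(5, 2), -1) = Pow(7, -1) = Rational(1, 7)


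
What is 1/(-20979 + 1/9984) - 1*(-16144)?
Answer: 3381430774256/209454335 ≈ 16144.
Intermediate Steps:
1/(-20979 + 1/9984) - 1*(-16144) = 1/(-20979 + 1/9984) + 16144 = 1/(-209454335/9984) + 16144 = -9984/209454335 + 16144 = 3381430774256/209454335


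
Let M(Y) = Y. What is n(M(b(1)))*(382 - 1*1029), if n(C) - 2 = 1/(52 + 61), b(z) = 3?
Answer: -146869/113 ≈ -1299.7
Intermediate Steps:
n(C) = 227/113 (n(C) = 2 + 1/(52 + 61) = 2 + 1/113 = 227/113)
n(M(b(1)))*(382 - 1*1029) = 227*(382 - 1*1029)/113 = 227*(382 - 1029)/113 = (227/113)*(-647) = -146869/113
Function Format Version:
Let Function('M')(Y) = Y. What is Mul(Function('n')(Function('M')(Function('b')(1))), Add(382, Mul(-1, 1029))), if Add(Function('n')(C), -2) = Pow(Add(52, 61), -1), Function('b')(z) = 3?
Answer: Rational(-146869, 113) ≈ -1299.7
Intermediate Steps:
Function('n')(C) = Rational(227, 113) (Function('n')(C) = Add(2, Pow(Add(52, 61), -1)) = Add(2, Pow(113, -1)) = Add(2, Rational(1, 113)) = Rational(227, 113))
Mul(Function('n')(Function('M')(Function('b')(1))), Add(382, Mul(-1, 1029))) = Mul(Rational(227, 113), Add(382, Mul(-1, 1029))) = Mul(Rational(227, 113), Add(382, -1029)) = Mul(Rational(227, 113), -647) = Rational(-146869, 113)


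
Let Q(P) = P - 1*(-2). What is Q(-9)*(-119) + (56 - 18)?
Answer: 871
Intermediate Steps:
Q(P) = 2 + P (Q(P) = P + 2 = 2 + P)
Q(-9)*(-119) + (56 - 18) = (2 - 9)*(-119) + (56 - 18) = -7*(-119) + 38 = 833 + 38 = 871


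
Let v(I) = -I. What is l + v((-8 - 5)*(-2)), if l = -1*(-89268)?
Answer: 89242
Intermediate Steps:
l = 89268
l + v((-8 - 5)*(-2)) = 89268 - (-8 - 5)*(-2) = 89268 - (-13)*(-2) = 89268 - 1*26 = 89268 - 26 = 89242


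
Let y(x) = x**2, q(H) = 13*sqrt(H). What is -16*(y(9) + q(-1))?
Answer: -1296 - 208*I ≈ -1296.0 - 208.0*I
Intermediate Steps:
-16*(y(9) + q(-1)) = -16*(9**2 + 13*sqrt(-1)) = -16*(81 + 13*I) = -1296 - 208*I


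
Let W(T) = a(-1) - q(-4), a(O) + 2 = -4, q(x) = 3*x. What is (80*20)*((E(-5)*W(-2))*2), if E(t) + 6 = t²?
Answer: 364800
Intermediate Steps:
a(O) = -6 (a(O) = -2 - 4 = -6)
E(t) = -6 + t²
W(T) = 6 (W(T) = -6 - 3*(-4) = -6 - 1*(-12) = -6 + 12 = 6)
(80*20)*((E(-5)*W(-2))*2) = (80*20)*(((-6 + (-5)²)*6)*2) = 1600*(((-6 + 25)*6)*2) = 1600*((19*6)*2) = 1600*(114*2) = 1600*228 = 364800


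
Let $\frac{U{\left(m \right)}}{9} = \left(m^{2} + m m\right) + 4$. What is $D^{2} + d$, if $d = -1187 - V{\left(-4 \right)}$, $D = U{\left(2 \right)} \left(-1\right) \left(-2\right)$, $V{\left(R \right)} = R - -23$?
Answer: $45450$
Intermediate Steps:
$V{\left(R \right)} = 23 + R$ ($V{\left(R \right)} = R + 23 = 23 + R$)
$U{\left(m \right)} = 36 + 18 m^{2}$ ($U{\left(m \right)} = 9 \left(\left(m^{2} + m m\right) + 4\right) = 9 \left(\left(m^{2} + m^{2}\right) + 4\right) = 9 \left(2 m^{2} + 4\right) = 9 \left(4 + 2 m^{2}\right) = 36 + 18 m^{2}$)
$D = 216$ ($D = \left(36 + 18 \cdot 2^{2}\right) \left(-1\right) \left(-2\right) = \left(36 + 18 \cdot 4\right) \left(-1\right) \left(-2\right) = \left(36 + 72\right) \left(-1\right) \left(-2\right) = 108 \left(-1\right) \left(-2\right) = \left(-108\right) \left(-2\right) = 216$)
$d = -1206$ ($d = -1187 - \left(23 - 4\right) = -1187 - 19 = -1206$)
$D^{2} + d = 216^{2} - 1206 = 46656 - 1206 = 45450$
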